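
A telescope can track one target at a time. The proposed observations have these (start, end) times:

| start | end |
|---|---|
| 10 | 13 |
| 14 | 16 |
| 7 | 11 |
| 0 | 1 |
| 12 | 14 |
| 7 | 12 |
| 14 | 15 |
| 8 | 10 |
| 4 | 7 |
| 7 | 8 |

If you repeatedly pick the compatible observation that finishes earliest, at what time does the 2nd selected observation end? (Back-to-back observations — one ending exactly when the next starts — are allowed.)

7

Sorted by end: (0,1)  (4,7)  (7,8)  (8,10)  (7,11)  (7,12)  (10,13)  (12,14)  (14,15)  (14,16)
take (0,1); take (4,7); take (7,8); take (8,10); take (10,13); skip (12,14); take (14,15).
Selected: (0,1) (4,7) (7,8) (8,10) (10,13) (14,15)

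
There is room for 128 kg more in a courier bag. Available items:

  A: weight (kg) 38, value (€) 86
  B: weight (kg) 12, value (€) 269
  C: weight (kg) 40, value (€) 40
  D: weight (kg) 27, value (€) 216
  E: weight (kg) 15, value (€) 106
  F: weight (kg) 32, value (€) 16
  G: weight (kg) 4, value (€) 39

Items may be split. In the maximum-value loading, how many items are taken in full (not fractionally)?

5

Greedy by value/weight ratio, highest first.
Ratios (sorted): B 22.42, G 9.75, D 8.00, E 7.07, A 2.26, C 1.00, F 0.50
take B (12 @ 269); take G (4 @ 39); take D (27 @ 216); take E (15 @ 106); take A (38 @ 86); take 32/40 of C → 32.00. Capacity used 128/128.
5 item(s) taken whole; one partial (take 32/40 of C).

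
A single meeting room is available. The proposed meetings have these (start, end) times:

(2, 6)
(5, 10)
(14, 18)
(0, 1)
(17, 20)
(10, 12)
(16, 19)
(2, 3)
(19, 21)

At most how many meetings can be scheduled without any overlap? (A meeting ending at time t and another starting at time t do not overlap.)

Sort by end time and greedily take each interval whose start is ≥ the last chosen end.
Sorted by end: (0,1)  (2,3)  (2,6)  (5,10)  (10,12)  (14,18)  (16,19)  (17,20)  (19,21)
take (0,1); take (2,3); take (5,10); take (10,12); take (14,18); skip (16,19); take (19,21).
Selected 6 meetings.

6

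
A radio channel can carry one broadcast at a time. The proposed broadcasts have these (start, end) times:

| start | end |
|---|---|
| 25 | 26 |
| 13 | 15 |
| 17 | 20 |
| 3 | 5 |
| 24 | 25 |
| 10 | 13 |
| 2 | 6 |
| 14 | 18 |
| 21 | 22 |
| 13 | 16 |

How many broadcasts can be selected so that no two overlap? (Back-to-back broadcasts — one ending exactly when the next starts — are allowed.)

Sorted by end: (3,5)  (2,6)  (10,13)  (13,15)  (13,16)  (14,18)  (17,20)  (21,22)  (24,25)  (25,26)
take (3,5); skip (2,6); take (10,13); take (13,15); take (17,20); take (21,22); take (24,25); take (25,26).
Selected 7 broadcasts.

7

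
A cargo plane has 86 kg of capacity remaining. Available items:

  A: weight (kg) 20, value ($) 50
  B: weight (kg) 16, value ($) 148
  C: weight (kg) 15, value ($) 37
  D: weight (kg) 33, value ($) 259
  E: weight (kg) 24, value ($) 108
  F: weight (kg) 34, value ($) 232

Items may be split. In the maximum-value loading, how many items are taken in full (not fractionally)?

3

Ratios (sorted): B 9.25, D 7.85, F 6.82, E 4.50, A 2.50, C 2.47
take B (16 @ 148); take D (33 @ 259); take F (34 @ 232); take 3/24 of E → 13.50. Capacity used 86/86.
3 item(s) taken whole; one partial (take 3/24 of E).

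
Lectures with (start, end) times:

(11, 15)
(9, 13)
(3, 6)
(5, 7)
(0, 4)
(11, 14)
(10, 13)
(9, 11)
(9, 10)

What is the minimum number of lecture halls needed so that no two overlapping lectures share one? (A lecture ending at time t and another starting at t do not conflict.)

The answer is the maximum number of intervals overlapping at any instant.
starts: [0, 3, 5, 9, 9, 9, 10, 11, 11]
ends:   [4, 6, 7, 10, 11, 13, 13, 14, 15]
s0→1 s3→2 e4→1 s5→2 e6→1 e7→0 s9→1 s9→2 s9→3 e10→2 s10→3 e11→2 s11→3 s11→4  — peak 4.

4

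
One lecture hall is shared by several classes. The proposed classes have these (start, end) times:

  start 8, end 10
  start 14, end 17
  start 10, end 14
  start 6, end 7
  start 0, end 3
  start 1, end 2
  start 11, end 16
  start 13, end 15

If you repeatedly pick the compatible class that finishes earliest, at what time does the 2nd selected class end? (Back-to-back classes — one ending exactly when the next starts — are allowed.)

7

Sort by end time and greedily take each interval whose start is ≥ the last chosen end.
By end time: (1,2), (0,3), (6,7), (8,10), (10,14), (13,15), (11,16), (14,17).
Pick (1,2); next start ≥ 2 → (6,7); next start ≥ 7 → (8,10); next start ≥ 10 → (10,14); next start ≥ 14 → (14,17).
Selected: (1,2) (6,7) (8,10) (10,14) (14,17)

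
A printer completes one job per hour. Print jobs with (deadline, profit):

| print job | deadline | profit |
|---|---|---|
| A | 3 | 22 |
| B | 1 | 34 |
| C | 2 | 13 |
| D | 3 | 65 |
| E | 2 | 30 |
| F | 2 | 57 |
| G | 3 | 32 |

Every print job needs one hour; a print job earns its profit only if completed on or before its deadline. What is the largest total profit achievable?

156

By profit: D(d3,65), F(d2,57), B(d1,34), G(d3,32), E(d2,30), A(d3,22), C(d2,13)
D→slot 3; F→slot 2; B→slot 1; G skipped; E skipped; A skipped; C skipped.
Profit = 34 + 57 + 65 = 156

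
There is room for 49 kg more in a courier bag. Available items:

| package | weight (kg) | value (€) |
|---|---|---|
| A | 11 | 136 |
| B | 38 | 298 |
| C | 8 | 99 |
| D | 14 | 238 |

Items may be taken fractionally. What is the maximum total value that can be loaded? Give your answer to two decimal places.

598.47

Greedy by value/weight ratio, highest first.
Ratios (sorted): D 17.00, C 12.38, A 12.36, B 7.84
take D (14 @ 238); take C (8 @ 99); take A (11 @ 136); take 16/38 of B → 125.47. Capacity used 49/49.
Total value = 598.47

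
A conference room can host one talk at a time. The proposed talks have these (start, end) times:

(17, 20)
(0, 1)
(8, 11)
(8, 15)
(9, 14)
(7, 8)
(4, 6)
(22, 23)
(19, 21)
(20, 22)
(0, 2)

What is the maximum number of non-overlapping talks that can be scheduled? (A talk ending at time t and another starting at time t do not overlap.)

7

By end time: (0,1), (0,2), (4,6), (7,8), (8,11), (9,14), (8,15), (17,20), (19,21), (20,22), (22,23).
Pick (0,1); next start ≥ 1 → (4,6); next start ≥ 6 → (7,8); next start ≥ 8 → (8,11); next start ≥ 11 → (17,20); next start ≥ 20 → (20,22); next start ≥ 22 → (22,23).
Selected 7 talks.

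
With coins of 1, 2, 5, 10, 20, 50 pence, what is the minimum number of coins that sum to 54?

Use the largest denomination that fits, subtract, and repeat.
54 − 1×50→4 − 2×2→0
Total coins = 1 + 2 = 3

3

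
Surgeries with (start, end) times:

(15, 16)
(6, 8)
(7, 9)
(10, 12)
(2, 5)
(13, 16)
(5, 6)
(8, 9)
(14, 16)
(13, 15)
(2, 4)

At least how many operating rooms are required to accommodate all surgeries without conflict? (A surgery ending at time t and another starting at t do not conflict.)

3

Count concurrent intervals with a sweep; the peak is the room count.
starts: [2, 2, 5, 6, 7, 8, 10, 13, 13, 14, 15]
ends:   [4, 5, 6, 8, 9, 9, 12, 15, 16, 16, 16]
s2→1 s2→2 e4→1 e5→0 s5→1 e6→0 s6→1 s7→2 e8→1 s8→2 e9→1 e9→0 s10→1 e12→0 s13→1 s13→2 s14→3  — peak 3.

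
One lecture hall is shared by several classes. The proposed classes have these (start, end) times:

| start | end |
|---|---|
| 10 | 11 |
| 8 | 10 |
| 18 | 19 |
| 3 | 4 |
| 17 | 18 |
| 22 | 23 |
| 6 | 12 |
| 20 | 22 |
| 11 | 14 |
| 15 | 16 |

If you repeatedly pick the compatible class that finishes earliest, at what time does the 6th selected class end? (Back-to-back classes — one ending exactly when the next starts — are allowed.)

Order by finish time; keep every interval that doesn't clash with the previous kept one.
Sorted by end: (3,4)  (8,10)  (10,11)  (6,12)  (11,14)  (15,16)  (17,18)  (18,19)  (20,22)  (22,23)
take (3,4); take (8,10); take (10,11); take (11,14); take (15,16); take (17,18); take (18,19); take (20,22); take (22,23).
Selected: (3,4) (8,10) (10,11) (11,14) (15,16) (17,18) (18,19) (20,22) (22,23)

18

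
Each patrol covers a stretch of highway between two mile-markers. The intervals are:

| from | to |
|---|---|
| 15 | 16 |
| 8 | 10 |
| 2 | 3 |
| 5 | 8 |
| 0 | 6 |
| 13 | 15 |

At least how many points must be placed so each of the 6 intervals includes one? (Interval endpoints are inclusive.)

Sorted: [2,3] [0,6] [5,8] [8,10] [13,15] [15,16]
{[2,3],[0,6]} hit by 3; {[5,8],[8,10]} hit by 8; {[13,15],[15,16]} hit by 15.
Points: 3, 8, 15 (3 total).

3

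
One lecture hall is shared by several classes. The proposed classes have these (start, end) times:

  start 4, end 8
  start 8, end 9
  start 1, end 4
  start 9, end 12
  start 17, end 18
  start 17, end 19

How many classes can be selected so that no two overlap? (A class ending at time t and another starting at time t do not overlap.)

Order by finish time; keep every interval that doesn't clash with the previous kept one.
By end time: (1,4), (4,8), (8,9), (9,12), (17,18), (17,19).
Pick (1,4); next start ≥ 4 → (4,8); next start ≥ 8 → (8,9); next start ≥ 9 → (9,12); next start ≥ 12 → (17,18).
Selected 5 classes.

5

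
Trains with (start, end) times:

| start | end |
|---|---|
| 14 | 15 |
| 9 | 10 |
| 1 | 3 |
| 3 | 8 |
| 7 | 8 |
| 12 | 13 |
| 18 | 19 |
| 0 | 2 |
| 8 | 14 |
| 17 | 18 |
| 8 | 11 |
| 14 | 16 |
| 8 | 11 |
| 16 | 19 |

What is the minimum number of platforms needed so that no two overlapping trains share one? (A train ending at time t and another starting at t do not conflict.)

4

The answer is the maximum number of intervals overlapping at any instant.
starts: [0, 1, 3, 7, 8, 8, 8, 9, 12, 14, 14, 16, 17, 18]
ends:   [2, 3, 8, 8, 10, 11, 11, 13, 14, 15, 16, 18, 19, 19]
s0→1 s1→2 e2→1 e3→0 s3→1 s7→2 e8→1 e8→0 s8→1 s8→2 s8→3 s9→4  — peak 4.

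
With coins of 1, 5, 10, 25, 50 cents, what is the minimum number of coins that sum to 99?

8

Use the largest denomination that fits, subtract, and repeat.
99 − 1×50→49 − 1×25→24 − 2×10→4 − 4×1→0
Total coins = 1 + 1 + 2 + 4 = 8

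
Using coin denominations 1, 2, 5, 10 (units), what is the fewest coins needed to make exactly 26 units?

4

26 − 2×10→6 − 1×5→1 − 1×1→0
Total coins = 2 + 1 + 1 = 4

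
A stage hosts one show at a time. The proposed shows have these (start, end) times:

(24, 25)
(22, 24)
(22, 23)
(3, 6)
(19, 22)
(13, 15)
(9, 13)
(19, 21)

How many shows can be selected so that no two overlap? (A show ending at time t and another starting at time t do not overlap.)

6

Sorted by end: (3,6)  (9,13)  (13,15)  (19,21)  (19,22)  (22,23)  (22,24)  (24,25)
take (3,6); take (9,13); take (13,15); take (19,21); take (22,23); skip (22,24); take (24,25).
Selected 6 shows.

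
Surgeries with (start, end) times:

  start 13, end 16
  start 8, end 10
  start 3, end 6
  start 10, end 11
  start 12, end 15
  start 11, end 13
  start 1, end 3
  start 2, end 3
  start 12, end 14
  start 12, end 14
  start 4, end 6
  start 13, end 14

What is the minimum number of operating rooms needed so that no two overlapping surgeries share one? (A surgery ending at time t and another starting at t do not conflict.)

Events (time:±→running): 1:+→1 2:+→2 3:-→1 3:-→0 3:+→1 4:+→2 6:-→1 6:-→0 8:+→1 10:-→0 10:+→1 11:-→0 11:+→1 12:+→2 12:+→3 12:+→4 13:-→3 13:+→4 13:+→5 … peak 5.

5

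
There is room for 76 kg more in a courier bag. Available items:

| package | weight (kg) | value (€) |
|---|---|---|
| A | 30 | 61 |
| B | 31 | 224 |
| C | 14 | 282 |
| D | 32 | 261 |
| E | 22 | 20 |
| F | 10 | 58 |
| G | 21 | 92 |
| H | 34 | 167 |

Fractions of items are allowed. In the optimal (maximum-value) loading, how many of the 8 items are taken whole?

Order: C (282/14=20.14) > D (261/32=8.16) > B (224/31=7.23) > F (58/10=5.80) > H (167/34=4.91) > G (92/21=4.38) > A (61/30=2.03) > E (20/22=0.91)
Fill: take C (14 @ 282) → take D (32 @ 261) → take 30/31 of B → 216.77; 76/76 used.
2 item(s) taken whole; one partial (take 30/31 of B).

2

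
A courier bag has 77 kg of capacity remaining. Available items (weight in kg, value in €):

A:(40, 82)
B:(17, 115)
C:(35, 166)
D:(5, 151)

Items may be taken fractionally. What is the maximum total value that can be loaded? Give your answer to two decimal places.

Order: D (151/5=30.20) > B (115/17=6.76) > C (166/35=4.74) > A (82/40=2.05)
Fill: take D (5 @ 151) → take B (17 @ 115) → take C (35 @ 166) → take 20/40 of A → 41.00; 77/77 used.
Total value = 473.00

473.00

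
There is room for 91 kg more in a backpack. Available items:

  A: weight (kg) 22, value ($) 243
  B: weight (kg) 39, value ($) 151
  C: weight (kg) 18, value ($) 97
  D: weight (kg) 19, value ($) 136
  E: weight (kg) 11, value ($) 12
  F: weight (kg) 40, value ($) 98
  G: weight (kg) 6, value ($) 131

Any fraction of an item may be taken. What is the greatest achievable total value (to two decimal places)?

707.67

Order: G (131/6=21.83) > A (243/22=11.05) > D (136/19=7.16) > C (97/18=5.39) > B (151/39=3.87) > F (98/40=2.45) > E (12/11=1.09)
Fill: take G (6 @ 131) → take A (22 @ 243) → take D (19 @ 136) → take C (18 @ 97) → take 26/39 of B → 100.67; 91/91 used.
Total value = 707.67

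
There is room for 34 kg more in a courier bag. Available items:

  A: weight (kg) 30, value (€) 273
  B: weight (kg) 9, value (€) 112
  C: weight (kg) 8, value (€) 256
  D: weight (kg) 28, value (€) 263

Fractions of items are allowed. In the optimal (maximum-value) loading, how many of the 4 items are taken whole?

2

Greedy by value/weight ratio, highest first.
Ratios (sorted): C 32.00, B 12.44, D 9.39, A 9.10
take C (8 @ 256); take B (9 @ 112); take 17/28 of D → 159.68. Capacity used 34/34.
2 item(s) taken whole; one partial (take 17/28 of D).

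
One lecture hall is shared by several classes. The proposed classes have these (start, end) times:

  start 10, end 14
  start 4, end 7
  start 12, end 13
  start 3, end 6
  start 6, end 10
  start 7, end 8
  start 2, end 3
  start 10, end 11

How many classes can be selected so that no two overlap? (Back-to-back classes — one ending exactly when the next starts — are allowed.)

5

Order by finish time; keep every interval that doesn't clash with the previous kept one.
By end time: (2,3), (3,6), (4,7), (7,8), (6,10), (10,11), (12,13), (10,14).
Pick (2,3); next start ≥ 3 → (3,6); next start ≥ 6 → (7,8); next start ≥ 8 → (10,11); next start ≥ 11 → (12,13).
Selected 5 classes.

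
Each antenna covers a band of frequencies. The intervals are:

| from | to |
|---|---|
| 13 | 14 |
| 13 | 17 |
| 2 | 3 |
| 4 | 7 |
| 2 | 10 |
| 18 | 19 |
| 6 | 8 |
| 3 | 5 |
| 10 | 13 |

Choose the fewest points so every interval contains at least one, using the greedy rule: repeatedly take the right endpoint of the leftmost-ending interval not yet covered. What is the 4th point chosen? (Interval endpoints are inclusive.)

19

By right end: [2,3]  [3,5]  [4,7]  [6,8]  [2,10]  [10,13]  [13,14]  [13,17]  [18,19]
[2,3] uncovered → point at 3; [4,7] uncovered → point at 7; [10,13] uncovered → point at 13; [18,19] uncovered → point at 19.
Points: 3, 7, 13, 19 (4 total).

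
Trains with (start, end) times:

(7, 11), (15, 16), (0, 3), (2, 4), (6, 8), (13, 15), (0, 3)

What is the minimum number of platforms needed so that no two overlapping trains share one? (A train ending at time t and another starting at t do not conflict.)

3

The answer is the maximum number of intervals overlapping at any instant.
starts: [0, 0, 2, 6, 7, 13, 15]
ends:   [3, 3, 4, 8, 11, 15, 16]
s0→1 s0→2 s2→3  — peak 3.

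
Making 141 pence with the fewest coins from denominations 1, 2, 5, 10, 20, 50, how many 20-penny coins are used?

141 = 2×50 + 2×20 + 1×1
Count of 20: 2

2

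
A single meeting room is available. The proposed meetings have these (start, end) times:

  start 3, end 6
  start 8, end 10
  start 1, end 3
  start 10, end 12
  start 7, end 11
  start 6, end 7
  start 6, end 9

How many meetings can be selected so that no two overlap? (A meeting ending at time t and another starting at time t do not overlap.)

Greedy by earliest finish: after sorting by end time, pick each interval compatible with the last pick.
Sorted by end: (1,3)  (3,6)  (6,7)  (6,9)  (8,10)  (7,11)  (10,12)
take (1,3); take (3,6); take (6,7); take (8,10); take (10,12).
Selected 5 meetings.

5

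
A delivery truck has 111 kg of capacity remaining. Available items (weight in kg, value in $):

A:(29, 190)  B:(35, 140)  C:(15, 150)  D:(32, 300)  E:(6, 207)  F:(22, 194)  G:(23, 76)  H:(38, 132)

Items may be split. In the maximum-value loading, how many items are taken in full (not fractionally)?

5

Ratios (sorted): E 34.50, C 10.00, D 9.38, F 8.82, A 6.55, B 4.00, H 3.47, G 3.30
take E (6 @ 207); take C (15 @ 150); take D (32 @ 300); take F (22 @ 194); take A (29 @ 190); take 7/35 of B → 28.00. Capacity used 111/111.
5 item(s) taken whole; one partial (take 7/35 of B).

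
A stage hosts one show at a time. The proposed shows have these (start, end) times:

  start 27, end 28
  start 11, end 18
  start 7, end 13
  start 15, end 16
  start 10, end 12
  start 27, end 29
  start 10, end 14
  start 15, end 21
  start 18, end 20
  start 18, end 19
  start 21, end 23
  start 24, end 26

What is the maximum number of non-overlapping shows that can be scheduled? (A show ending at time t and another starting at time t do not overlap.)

6

Greedy by earliest finish: after sorting by end time, pick each interval compatible with the last pick.
Sorted by end: (10,12)  (7,13)  (10,14)  (15,16)  (11,18)  (18,19)  (18,20)  (15,21)  (21,23)  (24,26)  (27,28)  (27,29)
take (10,12); take (15,16); take (18,19); take (21,23); take (24,26); take (27,28).
Selected 6 shows.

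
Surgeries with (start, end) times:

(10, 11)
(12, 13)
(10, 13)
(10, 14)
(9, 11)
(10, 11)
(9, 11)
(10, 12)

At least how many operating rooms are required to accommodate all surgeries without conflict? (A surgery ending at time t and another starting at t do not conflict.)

Count concurrent intervals with a sweep; the peak is the room count.
Events (time:±→running): 9:+→1 9:+→2 10:+→3 10:+→4 10:+→5 10:+→6 10:+→7 … peak 7.

7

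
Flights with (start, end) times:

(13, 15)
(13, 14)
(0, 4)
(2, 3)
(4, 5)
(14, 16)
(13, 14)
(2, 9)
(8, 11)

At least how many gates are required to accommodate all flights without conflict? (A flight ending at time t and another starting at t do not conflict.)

Events (time:±→running): 0:+→1 2:+→2 2:+→3 … peak 3.

3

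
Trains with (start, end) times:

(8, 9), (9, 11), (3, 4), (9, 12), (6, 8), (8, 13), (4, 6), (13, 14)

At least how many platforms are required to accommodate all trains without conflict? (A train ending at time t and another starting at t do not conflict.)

3

starts: [3, 4, 6, 8, 8, 9, 9, 13]
ends:   [4, 6, 8, 9, 11, 12, 13, 14]
s3→1 e4→0 s4→1 e6→0 s6→1 e8→0 s8→1 s8→2 e9→1 s9→2 s9→3  — peak 3.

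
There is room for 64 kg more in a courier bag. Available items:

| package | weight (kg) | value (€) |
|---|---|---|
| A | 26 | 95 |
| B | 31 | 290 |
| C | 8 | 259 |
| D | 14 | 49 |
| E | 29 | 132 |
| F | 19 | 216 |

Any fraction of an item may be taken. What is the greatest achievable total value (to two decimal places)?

792.31

Sort by value per unit weight and fill in that order.
Ratios (sorted): C 32.38, F 11.37, B 9.35, E 4.55, A 3.65, D 3.50
take C (8 @ 259); take F (19 @ 216); take B (31 @ 290); take 6/29 of E → 27.31. Capacity used 64/64.
Total value = 792.31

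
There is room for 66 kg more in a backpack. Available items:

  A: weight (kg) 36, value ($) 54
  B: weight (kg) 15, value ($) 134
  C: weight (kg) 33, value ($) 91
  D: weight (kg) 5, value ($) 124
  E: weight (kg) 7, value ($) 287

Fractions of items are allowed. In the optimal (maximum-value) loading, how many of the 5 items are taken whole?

4

Greedy by value/weight ratio, highest first.
Ratios (sorted): E 41.00, D 24.80, B 8.93, C 2.76, A 1.50
take E (7 @ 287); take D (5 @ 124); take B (15 @ 134); take C (33 @ 91); take 6/36 of A → 9.00. Capacity used 66/66.
4 item(s) taken whole; one partial (take 6/36 of A).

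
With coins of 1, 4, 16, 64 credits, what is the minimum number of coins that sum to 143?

8

143 − 2×64→15 − 3×4→3 − 3×1→0
Total coins = 2 + 3 + 3 = 8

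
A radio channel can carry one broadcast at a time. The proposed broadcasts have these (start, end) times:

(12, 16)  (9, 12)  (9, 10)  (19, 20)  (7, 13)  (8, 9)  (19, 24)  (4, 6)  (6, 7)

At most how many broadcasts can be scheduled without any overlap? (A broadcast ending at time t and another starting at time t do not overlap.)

Sorted by end: (4,6)  (6,7)  (8,9)  (9,10)  (9,12)  (7,13)  (12,16)  (19,20)  (19,24)
take (4,6); take (6,7); take (8,9); take (9,10); skip (7,13); take (12,16); take (19,20).
Selected 6 broadcasts.

6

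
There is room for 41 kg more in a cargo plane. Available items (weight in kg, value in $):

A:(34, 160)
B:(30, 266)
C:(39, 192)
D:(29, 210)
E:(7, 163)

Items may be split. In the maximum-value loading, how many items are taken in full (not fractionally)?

Ratios (sorted): E 23.29, B 8.87, D 7.24, C 4.92, A 4.71
take E (7 @ 163); take B (30 @ 266); take 4/29 of D → 28.97. Capacity used 41/41.
2 item(s) taken whole; one partial (take 4/29 of D).

2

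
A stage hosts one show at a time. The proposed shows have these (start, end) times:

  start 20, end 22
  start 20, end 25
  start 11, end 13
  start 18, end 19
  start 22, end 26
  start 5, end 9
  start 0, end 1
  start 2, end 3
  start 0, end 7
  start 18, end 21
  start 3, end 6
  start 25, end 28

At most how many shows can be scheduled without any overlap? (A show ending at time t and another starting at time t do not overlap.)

Sort by end time and greedily take each interval whose start is ≥ the last chosen end.
By end time: (0,1), (2,3), (3,6), (0,7), (5,9), (11,13), (18,19), (18,21), (20,22), (20,25), (22,26), (25,28).
Pick (0,1); next start ≥ 1 → (2,3); next start ≥ 3 → (3,6); next start ≥ 6 → (11,13); next start ≥ 13 → (18,19); next start ≥ 19 → (20,22); next start ≥ 22 → (22,26).
Selected 7 shows.

7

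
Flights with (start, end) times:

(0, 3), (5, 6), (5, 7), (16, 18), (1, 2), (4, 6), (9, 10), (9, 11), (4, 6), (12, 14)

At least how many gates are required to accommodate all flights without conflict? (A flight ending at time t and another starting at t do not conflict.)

Count concurrent intervals with a sweep; the peak is the room count.
Events (time:±→running): 0:+→1 1:+→2 2:-→1 3:-→0 4:+→1 4:+→2 5:+→3 5:+→4 … peak 4.

4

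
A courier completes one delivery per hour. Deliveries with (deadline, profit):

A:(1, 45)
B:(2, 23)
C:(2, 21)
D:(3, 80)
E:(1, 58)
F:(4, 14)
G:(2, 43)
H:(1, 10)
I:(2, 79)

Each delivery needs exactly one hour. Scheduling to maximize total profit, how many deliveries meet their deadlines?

4

Take jobs in profit order; each goes to the latest open slot no later than its deadline.
Profit order: D=80 I=79 E=58 A=45 G=43 B=23 C=21 F=14 H=10
Assign: D→slot 3, I→slot 2, E→slot 1, A skipped, G skipped, B skipped, C skipped, F→slot 4, H skipped.
Slots: [1:E] [2:I] [3:D] [4:F]
4 of 9 scheduled.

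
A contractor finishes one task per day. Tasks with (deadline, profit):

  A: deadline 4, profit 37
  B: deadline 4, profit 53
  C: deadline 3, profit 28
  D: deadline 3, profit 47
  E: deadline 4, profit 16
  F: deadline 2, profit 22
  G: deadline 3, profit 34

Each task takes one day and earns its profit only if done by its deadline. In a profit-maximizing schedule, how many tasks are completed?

Profit order: B=53 D=47 A=37 G=34 C=28 F=22 E=16
Assign: B→slot 4, D→slot 3, A→slot 2, G→slot 1, C skipped, F skipped, E skipped.
Slots: [1:G] [2:A] [3:D] [4:B]
4 of 7 scheduled.

4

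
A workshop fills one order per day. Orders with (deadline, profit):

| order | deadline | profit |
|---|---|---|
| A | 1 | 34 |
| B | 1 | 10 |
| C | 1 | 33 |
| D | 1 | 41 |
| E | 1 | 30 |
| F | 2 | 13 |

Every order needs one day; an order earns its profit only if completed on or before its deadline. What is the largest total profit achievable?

Take jobs in profit order; each goes to the latest open slot no later than its deadline.
Profit order: D=41 A=34 C=33 E=30 F=13 B=10
Assign: D→slot 1, A skipped, C skipped, E skipped, F→slot 2, B skipped.
Slots: [1:D] [2:F]
Profit = 41 + 13 = 54

54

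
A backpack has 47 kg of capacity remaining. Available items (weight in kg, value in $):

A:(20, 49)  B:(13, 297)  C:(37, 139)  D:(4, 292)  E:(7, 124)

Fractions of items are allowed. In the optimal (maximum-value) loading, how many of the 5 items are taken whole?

3

Sort by value per unit weight and fill in that order.
Ratios (sorted): D 73.00, B 22.85, E 17.71, C 3.76, A 2.45
take D (4 @ 292); take B (13 @ 297); take E (7 @ 124); take 23/37 of C → 86.41. Capacity used 47/47.
3 item(s) taken whole; one partial (take 23/37 of C).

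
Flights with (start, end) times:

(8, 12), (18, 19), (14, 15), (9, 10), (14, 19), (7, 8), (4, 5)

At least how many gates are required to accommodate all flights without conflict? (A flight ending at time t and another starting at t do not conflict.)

2

The answer is the maximum number of intervals overlapping at any instant.
starts: [4, 7, 8, 9, 14, 14, 18]
ends:   [5, 8, 10, 12, 15, 19, 19]
s4→1 e5→0 s7→1 e8→0 s8→1 s9→2  — peak 2.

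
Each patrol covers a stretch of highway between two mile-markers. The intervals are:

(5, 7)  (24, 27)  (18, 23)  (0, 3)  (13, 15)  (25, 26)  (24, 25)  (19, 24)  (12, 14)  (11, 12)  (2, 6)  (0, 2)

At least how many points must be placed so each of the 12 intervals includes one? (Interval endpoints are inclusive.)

6

Process intervals by earliest right end; each time one isn't hit yet, stab at its right endpoint.
Sorted: [0,2] [0,3] [2,6] [5,7] [11,12] [12,14] [13,15] [18,23] [19,24] [24,25] [25,26] [24,27]
{[0,2],[0,3],[2,6]} hit by 2; {[5,7]} hit by 7; {[11,12],[12,14]} hit by 12; {[13,15]} hit by 15; {[18,23],[19,24]} hit by 23; {[24,25],[25,26],[24,27]} hit by 25.
Points: 2, 7, 12, 15, 23, 25 (6 total).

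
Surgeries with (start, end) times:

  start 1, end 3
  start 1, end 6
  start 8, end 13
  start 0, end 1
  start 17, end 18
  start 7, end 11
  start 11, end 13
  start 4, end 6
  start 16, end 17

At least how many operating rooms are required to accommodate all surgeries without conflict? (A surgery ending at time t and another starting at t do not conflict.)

The answer is the maximum number of intervals overlapping at any instant.
Events (time:±→running): 0:+→1 1:-→0 1:+→1 1:+→2 … peak 2.

2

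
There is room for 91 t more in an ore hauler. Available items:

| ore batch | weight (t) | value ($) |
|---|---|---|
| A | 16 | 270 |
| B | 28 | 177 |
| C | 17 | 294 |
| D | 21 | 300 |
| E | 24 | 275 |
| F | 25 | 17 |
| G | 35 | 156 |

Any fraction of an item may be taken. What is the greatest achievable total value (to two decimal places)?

1221.18

Order: C (294/17=17.29) > A (270/16=16.88) > D (300/21=14.29) > E (275/24=11.46) > B (177/28=6.32) > G (156/35=4.46) > F (17/25=0.68)
Fill: take C (17 @ 294) → take A (16 @ 270) → take D (21 @ 300) → take E (24 @ 275) → take 13/28 of B → 82.18; 91/91 used.
Total value = 1221.18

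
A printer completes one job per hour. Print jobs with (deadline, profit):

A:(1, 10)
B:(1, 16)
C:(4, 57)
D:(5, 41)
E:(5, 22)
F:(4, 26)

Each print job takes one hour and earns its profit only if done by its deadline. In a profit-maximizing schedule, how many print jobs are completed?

Take jobs in profit order; each goes to the latest open slot no later than its deadline.
Profit order: C=57 D=41 F=26 E=22 B=16 A=10
Assign: C→slot 4, D→slot 5, F→slot 3, E→slot 2, B→slot 1, A skipped.
Slots: [1:B] [2:E] [3:F] [4:C] [5:D]
5 of 6 scheduled.

5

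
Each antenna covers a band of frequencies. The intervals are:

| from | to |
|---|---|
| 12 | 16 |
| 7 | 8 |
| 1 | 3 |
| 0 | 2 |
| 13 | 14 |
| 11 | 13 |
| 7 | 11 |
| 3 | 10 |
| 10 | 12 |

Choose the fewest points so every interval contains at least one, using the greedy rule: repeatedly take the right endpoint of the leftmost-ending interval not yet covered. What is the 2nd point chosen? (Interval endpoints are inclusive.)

Sorted: [0,2] [1,3] [7,8] [3,10] [7,11] [10,12] [11,13] [13,14] [12,16]
{[0,2],[1,3]} hit by 2; {[7,8],[3,10],[7,11]} hit by 8; {[10,12],[11,13]} hit by 12; {[13,14],[12,16]} hit by 14.
Points: 2, 8, 12, 14 (4 total).

8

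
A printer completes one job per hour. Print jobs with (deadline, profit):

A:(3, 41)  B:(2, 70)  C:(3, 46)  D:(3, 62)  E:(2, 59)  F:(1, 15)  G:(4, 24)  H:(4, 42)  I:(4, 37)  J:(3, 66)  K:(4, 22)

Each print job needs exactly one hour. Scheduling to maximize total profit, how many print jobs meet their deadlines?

Take jobs in profit order; each goes to the latest open slot no later than its deadline.
Profit order: B=70 J=66 D=62 E=59 C=46 H=42 A=41 I=37 G=24 K=22 F=15
Assign: B→slot 2, J→slot 3, D→slot 1, E skipped, C skipped, H→slot 4, A skipped, I skipped, G skipped, K skipped, F skipped.
Slots: [1:D] [2:B] [3:J] [4:H]
4 of 11 scheduled.

4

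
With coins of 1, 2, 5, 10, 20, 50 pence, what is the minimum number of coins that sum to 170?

170 − 3×50→20 − 1×20→0
Total coins = 3 + 1 = 4

4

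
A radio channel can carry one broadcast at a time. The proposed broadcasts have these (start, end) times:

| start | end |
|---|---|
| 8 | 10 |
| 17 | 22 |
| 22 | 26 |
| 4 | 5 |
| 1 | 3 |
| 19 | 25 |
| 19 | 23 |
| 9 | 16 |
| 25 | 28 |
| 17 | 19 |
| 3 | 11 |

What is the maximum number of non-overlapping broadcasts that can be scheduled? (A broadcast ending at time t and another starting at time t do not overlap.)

6

Order by finish time; keep every interval that doesn't clash with the previous kept one.
Sorted by end: (1,3)  (4,5)  (8,10)  (3,11)  (9,16)  (17,19)  (17,22)  (19,23)  (19,25)  (22,26)  (25,28)
take (1,3); take (4,5); take (8,10); take (17,19); take (19,23); take (25,28).
Selected 6 broadcasts.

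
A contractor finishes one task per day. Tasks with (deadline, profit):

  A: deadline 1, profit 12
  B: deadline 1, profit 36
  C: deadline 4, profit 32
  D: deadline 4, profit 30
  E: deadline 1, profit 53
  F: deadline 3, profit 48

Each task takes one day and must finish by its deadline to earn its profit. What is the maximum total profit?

163

Sort by profit descending; place each in the latest free slot ≤ its deadline.
By profit: E(d1,53), F(d3,48), B(d1,36), C(d4,32), D(d4,30), A(d1,12)
E→slot 1; F→slot 3; B skipped; C→slot 4; D→slot 2; A skipped.
Profit = 53 + 30 + 48 + 32 = 163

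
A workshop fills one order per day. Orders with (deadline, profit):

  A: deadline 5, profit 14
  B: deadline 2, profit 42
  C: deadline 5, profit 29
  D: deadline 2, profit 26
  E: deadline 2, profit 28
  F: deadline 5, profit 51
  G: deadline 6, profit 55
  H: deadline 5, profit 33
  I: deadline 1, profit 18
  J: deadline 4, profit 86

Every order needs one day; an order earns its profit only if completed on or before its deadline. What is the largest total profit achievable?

By profit: J(d4,86), G(d6,55), F(d5,51), B(d2,42), H(d5,33), C(d5,29), E(d2,28), D(d2,26), I(d1,18), A(d5,14)
J→slot 4; G→slot 6; F→slot 5; B→slot 2; H→slot 3; C→slot 1; E skipped; D skipped; I skipped; A skipped.
Profit = 29 + 42 + 33 + 86 + 51 + 55 = 296

296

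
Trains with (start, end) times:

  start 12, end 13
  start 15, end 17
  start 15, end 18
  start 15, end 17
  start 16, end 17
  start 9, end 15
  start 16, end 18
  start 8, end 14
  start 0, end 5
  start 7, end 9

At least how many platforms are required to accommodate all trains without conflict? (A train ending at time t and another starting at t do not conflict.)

Count concurrent intervals with a sweep; the peak is the room count.
Events (time:±→running): 0:+→1 5:-→0 7:+→1 8:+→2 9:-→1 9:+→2 12:+→3 13:-→2 14:-→1 15:-→0 15:+→1 15:+→2 15:+→3 16:+→4 16:+→5 … peak 5.

5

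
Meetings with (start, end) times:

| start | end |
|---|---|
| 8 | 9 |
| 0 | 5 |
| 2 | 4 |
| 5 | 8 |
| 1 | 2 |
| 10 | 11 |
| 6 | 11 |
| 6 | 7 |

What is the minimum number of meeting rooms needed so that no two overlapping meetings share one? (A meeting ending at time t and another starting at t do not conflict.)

3

The answer is the maximum number of intervals overlapping at any instant.
Events (time:±→running): 0:+→1 1:+→2 2:-→1 2:+→2 4:-→1 5:-→0 5:+→1 6:+→2 6:+→3 … peak 3.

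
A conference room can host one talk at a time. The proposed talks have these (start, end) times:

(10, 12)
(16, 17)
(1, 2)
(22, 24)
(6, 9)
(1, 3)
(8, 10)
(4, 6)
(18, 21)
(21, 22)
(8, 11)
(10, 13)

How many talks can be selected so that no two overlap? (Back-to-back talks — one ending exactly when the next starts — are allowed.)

8

Sort by end time and greedily take each interval whose start is ≥ the last chosen end.
By end time: (1,2), (1,3), (4,6), (6,9), (8,10), (8,11), (10,12), (10,13), (16,17), (18,21), (21,22), (22,24).
Pick (1,2); next start ≥ 2 → (4,6); next start ≥ 6 → (6,9); next start ≥ 9 → (10,12); next start ≥ 12 → (16,17); next start ≥ 17 → (18,21); next start ≥ 21 → (21,22); next start ≥ 22 → (22,24).
Selected 8 talks.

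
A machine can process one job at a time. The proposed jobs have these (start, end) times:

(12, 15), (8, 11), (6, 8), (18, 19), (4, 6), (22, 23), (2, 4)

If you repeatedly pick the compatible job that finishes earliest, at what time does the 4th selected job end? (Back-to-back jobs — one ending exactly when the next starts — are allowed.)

11

By end time: (2,4), (4,6), (6,8), (8,11), (12,15), (18,19), (22,23).
Pick (2,4); next start ≥ 4 → (4,6); next start ≥ 6 → (6,8); next start ≥ 8 → (8,11); next start ≥ 11 → (12,15); next start ≥ 15 → (18,19); next start ≥ 19 → (22,23).
Selected: (2,4) (4,6) (6,8) (8,11) (12,15) (18,19) (22,23)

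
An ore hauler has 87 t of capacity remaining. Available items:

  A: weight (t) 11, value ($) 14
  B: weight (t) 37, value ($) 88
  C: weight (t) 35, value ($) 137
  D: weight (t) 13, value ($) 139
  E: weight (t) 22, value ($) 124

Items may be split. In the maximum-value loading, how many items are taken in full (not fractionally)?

3

Ratios (sorted): D 10.69, E 5.64, C 3.91, B 2.38, A 1.27
take D (13 @ 139); take E (22 @ 124); take C (35 @ 137); take 17/37 of B → 40.43. Capacity used 87/87.
3 item(s) taken whole; one partial (take 17/37 of B).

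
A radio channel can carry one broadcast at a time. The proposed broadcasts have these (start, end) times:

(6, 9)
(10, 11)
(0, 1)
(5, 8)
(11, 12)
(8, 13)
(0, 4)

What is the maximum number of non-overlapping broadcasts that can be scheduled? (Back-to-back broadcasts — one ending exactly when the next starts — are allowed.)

Sort by end time and greedily take each interval whose start is ≥ the last chosen end.
By end time: (0,1), (0,4), (5,8), (6,9), (10,11), (11,12), (8,13).
Pick (0,1); next start ≥ 1 → (5,8); next start ≥ 8 → (10,11); next start ≥ 11 → (11,12).
Selected 4 broadcasts.

4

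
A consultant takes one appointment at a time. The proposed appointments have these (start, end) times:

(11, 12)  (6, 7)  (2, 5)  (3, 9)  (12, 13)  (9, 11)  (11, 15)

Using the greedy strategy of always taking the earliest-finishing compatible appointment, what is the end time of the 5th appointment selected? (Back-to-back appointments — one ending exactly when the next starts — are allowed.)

13

By end time: (2,5), (6,7), (3,9), (9,11), (11,12), (12,13), (11,15).
Pick (2,5); next start ≥ 5 → (6,7); next start ≥ 7 → (9,11); next start ≥ 11 → (11,12); next start ≥ 12 → (12,13).
Selected: (2,5) (6,7) (9,11) (11,12) (12,13)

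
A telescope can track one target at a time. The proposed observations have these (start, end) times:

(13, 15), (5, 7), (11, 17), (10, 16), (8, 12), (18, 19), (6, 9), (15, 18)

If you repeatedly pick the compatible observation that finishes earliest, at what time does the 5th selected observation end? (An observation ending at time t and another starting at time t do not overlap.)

Sort by end time and greedily take each interval whose start is ≥ the last chosen end.
By end time: (5,7), (6,9), (8,12), (13,15), (10,16), (11,17), (15,18), (18,19).
Pick (5,7); next start ≥ 7 → (8,12); next start ≥ 12 → (13,15); next start ≥ 15 → (15,18); next start ≥ 18 → (18,19).
Selected: (5,7) (8,12) (13,15) (15,18) (18,19)

19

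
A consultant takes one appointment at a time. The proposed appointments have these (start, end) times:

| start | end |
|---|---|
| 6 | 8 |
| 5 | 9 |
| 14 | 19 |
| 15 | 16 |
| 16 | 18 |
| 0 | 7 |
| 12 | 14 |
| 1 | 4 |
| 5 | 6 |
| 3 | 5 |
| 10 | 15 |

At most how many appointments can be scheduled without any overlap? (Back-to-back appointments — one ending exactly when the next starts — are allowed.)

6

By end time: (1,4), (3,5), (5,6), (0,7), (6,8), (5,9), (12,14), (10,15), (15,16), (16,18), (14,19).
Pick (1,4); next start ≥ 4 → (5,6); next start ≥ 6 → (6,8); next start ≥ 8 → (12,14); next start ≥ 14 → (15,16); next start ≥ 16 → (16,18).
Selected 6 appointments.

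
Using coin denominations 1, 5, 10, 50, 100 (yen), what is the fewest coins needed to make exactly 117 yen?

5

117 = 1×100 + 1×10 + 1×5 + 2×1
Total coins = 1 + 1 + 1 + 2 = 5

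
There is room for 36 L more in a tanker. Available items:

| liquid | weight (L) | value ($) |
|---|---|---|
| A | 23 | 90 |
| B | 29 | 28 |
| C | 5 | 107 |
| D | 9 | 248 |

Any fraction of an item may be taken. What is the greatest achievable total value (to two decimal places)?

441.09

Ratios (sorted): D 27.56, C 21.40, A 3.91, B 0.97
take D (9 @ 248); take C (5 @ 107); take 22/23 of A → 86.09. Capacity used 36/36.
Total value = 441.09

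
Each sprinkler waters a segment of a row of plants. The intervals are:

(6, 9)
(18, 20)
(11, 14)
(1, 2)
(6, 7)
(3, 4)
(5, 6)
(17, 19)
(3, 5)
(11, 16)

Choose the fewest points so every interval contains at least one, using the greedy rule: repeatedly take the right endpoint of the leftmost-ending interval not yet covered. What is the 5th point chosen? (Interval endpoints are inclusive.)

Sort by right endpoint; whenever an interval is uncovered, place a point at its right end.
By right end: [1,2]  [3,4]  [3,5]  [5,6]  [6,7]  [6,9]  [11,14]  [11,16]  [17,19]  [18,20]
[1,2] uncovered → point at 2; [3,4] uncovered → point at 4; [5,6] uncovered → point at 6; [11,14] uncovered → point at 14; [17,19] uncovered → point at 19.
Points: 2, 4, 6, 14, 19 (5 total).

19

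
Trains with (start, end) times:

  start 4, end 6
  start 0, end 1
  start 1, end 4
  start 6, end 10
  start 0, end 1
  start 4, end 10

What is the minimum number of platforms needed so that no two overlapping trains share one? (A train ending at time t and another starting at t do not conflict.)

2

starts: [0, 0, 1, 4, 4, 6]
ends:   [1, 1, 4, 6, 10, 10]
s0→1 s0→2  — peak 2.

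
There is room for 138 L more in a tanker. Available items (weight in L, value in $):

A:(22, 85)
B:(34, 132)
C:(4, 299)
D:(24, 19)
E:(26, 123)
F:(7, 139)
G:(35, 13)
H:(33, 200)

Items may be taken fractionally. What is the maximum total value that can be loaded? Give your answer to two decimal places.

Sort by value per unit weight and fill in that order.
Ratios (sorted): C 74.75, F 19.86, H 6.06, E 4.73, B 3.88, A 3.86, D 0.79, G 0.37
take C (4 @ 299); take F (7 @ 139); take H (33 @ 200); take E (26 @ 123); take B (34 @ 132); take A (22 @ 85); take 12/24 of D → 9.50. Capacity used 138/138.
Total value = 987.50

987.50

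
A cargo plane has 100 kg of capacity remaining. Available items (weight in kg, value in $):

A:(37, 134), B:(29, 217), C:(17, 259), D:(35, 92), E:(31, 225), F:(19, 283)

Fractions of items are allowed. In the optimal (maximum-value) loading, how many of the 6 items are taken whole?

4

Sort by value per unit weight and fill in that order.
Order: C (259/17=15.24) > F (283/19=14.89) > B (217/29=7.48) > E (225/31=7.26) > A (134/37=3.62) > D (92/35=2.63)
Fill: take C (17 @ 259) → take F (19 @ 283) → take B (29 @ 217) → take E (31 @ 225) → take 4/37 of A → 14.49; 100/100 used.
4 item(s) taken whole; one partial (take 4/37 of A).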